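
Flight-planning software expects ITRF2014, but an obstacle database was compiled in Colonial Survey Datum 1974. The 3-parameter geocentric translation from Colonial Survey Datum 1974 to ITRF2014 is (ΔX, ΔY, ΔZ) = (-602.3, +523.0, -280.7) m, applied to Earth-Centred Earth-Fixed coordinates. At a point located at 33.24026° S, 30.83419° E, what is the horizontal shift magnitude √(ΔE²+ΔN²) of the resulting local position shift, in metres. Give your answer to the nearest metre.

844 m

At φ = -33.24026°, λ = 30.83419°: sin φ = -0.548151, cos φ = 0.836379, sin λ = 0.512555, cos λ = 0.858654.
ΔE = −sin λ·ΔX + cos λ·ΔY = −(0.512555)·(-602.3) + (0.858654)·(523.0) = 757.79 m.
ΔN = −sin φ cos λ·ΔX − sin φ sin λ·ΔY + cos φ·ΔZ = −(-0.548151)(0.858654)(-602.3) − (-0.548151)(0.512555)(523.0) + (0.836379)(-280.7) = -371.32 m.
Horizontal magnitude = √(ΔE² + ΔN²) = √(757.79² + (-371.32)²) = 843.87 m.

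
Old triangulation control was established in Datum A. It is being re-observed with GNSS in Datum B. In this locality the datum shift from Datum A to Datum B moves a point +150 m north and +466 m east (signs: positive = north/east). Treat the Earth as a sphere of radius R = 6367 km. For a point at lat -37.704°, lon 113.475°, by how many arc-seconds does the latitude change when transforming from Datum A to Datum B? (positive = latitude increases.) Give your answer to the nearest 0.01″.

On a sphere of radius R, 1 rad of latitude = R, so Δφ = ΔN / R = 150.0 / 6367000 = 2.3559e-05 rad = 4.859″.

Δφ = 4.86″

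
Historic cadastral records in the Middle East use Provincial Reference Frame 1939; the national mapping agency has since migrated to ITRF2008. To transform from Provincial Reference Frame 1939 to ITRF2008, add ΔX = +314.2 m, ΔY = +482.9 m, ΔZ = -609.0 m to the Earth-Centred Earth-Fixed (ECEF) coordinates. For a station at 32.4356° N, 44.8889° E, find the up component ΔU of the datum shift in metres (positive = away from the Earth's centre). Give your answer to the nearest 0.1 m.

ΔU = 148.9 m

The local up (radial) axis is (cos φ cos λ, cos φ sin λ, sin φ), giving ΔU = 187.876 + 287.633 − 326.638 = 148.87 m.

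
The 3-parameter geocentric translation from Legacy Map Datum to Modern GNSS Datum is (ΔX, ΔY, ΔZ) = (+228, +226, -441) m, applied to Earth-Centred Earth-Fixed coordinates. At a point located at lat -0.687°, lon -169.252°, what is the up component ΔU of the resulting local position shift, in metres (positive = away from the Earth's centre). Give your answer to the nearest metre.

The local up (radial) axis is (cos φ cos λ, cos φ sin λ, sin φ), giving ΔU = -223.984 − 42.144 + 5.288 = -260.84 m.

ΔU = -261 m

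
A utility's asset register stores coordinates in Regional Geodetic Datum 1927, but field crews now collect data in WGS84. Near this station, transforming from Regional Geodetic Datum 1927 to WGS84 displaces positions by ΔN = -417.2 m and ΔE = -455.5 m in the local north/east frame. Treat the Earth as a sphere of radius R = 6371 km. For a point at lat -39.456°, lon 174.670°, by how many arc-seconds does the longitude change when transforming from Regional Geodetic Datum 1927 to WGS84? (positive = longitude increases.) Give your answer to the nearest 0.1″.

At latitude -39.456°, cos φ = 0.772113.
One radian of longitude at latitude φ spans R cos φ, so Δλ = ΔE / (R cos φ) = -455.5 / (6371000 × 0.772113) = -9.2598e-05 rad = -19.100″.

Δλ = -19.1″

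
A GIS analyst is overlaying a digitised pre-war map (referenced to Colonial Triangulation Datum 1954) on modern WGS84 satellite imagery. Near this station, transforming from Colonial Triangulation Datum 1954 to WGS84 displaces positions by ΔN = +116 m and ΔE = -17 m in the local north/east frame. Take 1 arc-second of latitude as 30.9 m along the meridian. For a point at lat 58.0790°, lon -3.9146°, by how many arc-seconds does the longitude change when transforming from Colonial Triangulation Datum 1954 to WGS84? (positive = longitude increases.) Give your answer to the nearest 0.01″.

Δλ = -1.04″

At latitude 58.0790°, cos φ = 0.528749.
1″ of longitude at this latitude = 30.90 × cos φ = 16.3384 m, so Δλ = -17.0 / 16.3384 = -1.040″.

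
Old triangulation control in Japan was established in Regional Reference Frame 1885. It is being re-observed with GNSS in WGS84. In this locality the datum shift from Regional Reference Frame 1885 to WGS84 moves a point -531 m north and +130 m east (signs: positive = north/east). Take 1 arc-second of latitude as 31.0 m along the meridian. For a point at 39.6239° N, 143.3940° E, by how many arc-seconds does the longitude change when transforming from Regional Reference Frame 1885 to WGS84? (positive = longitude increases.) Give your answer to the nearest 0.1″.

Δλ = 5.4″

At latitude 39.6239°, cos φ = 0.770247.
1″ of longitude at this latitude = 31.00 × cos φ = 23.8777 m, so Δλ = 130.0 / 23.8777 = 5.444″.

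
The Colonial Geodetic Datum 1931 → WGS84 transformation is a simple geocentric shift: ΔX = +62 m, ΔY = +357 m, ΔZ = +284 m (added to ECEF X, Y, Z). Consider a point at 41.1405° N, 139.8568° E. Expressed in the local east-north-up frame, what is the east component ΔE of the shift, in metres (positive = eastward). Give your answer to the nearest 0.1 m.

At φ = 41.1405°, λ = 139.8568°: sin φ = 0.657908, cos φ = 0.753099, sin λ = 0.644700, cos λ = -0.764436.
ΔE = −sin λ·ΔX + cos λ·ΔY = −(0.644700)·(62) + (-0.764436)·(357) = -312.87 m.

ΔE = -312.9 m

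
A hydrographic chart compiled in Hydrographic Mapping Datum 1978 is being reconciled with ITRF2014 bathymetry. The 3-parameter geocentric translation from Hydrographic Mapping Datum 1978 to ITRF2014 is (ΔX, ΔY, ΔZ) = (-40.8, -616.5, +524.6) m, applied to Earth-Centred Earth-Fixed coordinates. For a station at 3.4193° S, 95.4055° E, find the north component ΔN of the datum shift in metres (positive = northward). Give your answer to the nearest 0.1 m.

The local north axis is (−sin φ cos λ, −sin φ sin λ, cos φ), giving ΔN = 0.229 − 36.606 + 523.666 = 487.29 m.

ΔN = 487.3 m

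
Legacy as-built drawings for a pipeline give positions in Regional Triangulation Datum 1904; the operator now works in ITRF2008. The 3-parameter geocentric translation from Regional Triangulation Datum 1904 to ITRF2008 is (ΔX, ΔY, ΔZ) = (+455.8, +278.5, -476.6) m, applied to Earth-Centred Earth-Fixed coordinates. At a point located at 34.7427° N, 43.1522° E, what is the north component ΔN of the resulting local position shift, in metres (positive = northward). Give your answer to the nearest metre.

ΔN = -690 m

At φ = 34.7427°, λ = 43.1522°: sin φ = 0.569892, cos φ = 0.821720, sin λ = 0.683939, cos λ = 0.729539.
ΔN = −sin φ cos λ·ΔX − sin φ sin λ·ΔY + cos φ·ΔZ = −(0.569892)(0.729539)(455.8) − (0.569892)(0.683939)(278.5) + (0.821720)(-476.6) = -689.69 m.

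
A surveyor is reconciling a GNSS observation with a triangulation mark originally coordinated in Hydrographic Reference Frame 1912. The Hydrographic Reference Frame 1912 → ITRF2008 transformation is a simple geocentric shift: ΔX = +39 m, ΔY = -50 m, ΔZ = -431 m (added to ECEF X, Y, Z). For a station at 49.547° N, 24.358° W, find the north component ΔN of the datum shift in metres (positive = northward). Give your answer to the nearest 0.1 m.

At φ = 49.547°, λ = -24.358°: sin φ = 0.760938, cos φ = 0.648824, sin λ = -0.412437, cos λ = 0.910986.
ΔN = −sin φ cos λ·ΔX − sin φ sin λ·ΔY + cos φ·ΔZ = −(0.760938)(0.910986)(39) − (0.760938)(-0.412437)(-50) + (0.648824)(-431) = -322.37 m.

ΔN = -322.4 m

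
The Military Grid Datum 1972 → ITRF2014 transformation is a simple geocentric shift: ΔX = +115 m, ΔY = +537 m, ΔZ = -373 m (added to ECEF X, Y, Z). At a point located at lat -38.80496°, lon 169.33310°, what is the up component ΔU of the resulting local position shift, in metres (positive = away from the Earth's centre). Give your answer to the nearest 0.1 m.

At φ = -38.80496°, λ = 169.33310°: sin φ = -0.626671, cos φ = 0.779284, sin λ = 0.185099, cos λ = -0.982720.
ΔU = cos φ cos λ·ΔX + cos φ sin λ·ΔY + sin φ·ΔZ = (0.779284)(-0.982720)(115) + (0.779284)(0.185099)(537) + (-0.626671)(-373) = 223.14 m.

ΔU = 223.1 m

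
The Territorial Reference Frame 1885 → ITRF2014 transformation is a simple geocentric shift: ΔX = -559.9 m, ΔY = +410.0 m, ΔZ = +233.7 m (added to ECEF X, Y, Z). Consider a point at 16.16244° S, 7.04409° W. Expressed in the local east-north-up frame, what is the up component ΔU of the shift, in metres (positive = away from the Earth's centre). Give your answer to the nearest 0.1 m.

At φ = -16.16244°, λ = -7.04409°: sin φ = -0.278362, cos φ = 0.960476, sin λ = -0.122633, cos λ = 0.992452.
ΔU = cos φ cos λ·ΔX + cos φ sin λ·ΔY + sin φ·ΔZ = (0.960476)(0.992452)(-559.9) + (0.960476)(-0.122633)(410.0) + (-0.278362)(233.7) = -647.06 m.

ΔU = -647.1 m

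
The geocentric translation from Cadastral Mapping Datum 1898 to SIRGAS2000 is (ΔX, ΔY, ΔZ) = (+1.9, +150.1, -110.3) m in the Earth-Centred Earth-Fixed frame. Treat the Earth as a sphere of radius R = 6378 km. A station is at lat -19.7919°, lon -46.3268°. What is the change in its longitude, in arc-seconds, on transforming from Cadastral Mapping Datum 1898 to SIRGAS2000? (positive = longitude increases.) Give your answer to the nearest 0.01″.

Δλ = 3.61″

sin φ = -0.338605, cos φ = 0.940929, sin λ = -0.723290, cos λ = 0.690544.
East component: ΔE = −sin λ·ΔX + cos λ·ΔY = −(-0.723290)(1.9) + (0.690544)(150.1) = 105.02 m.
1° of latitude spans πR/180 = 111317 m; at latitude φ, 1° of longitude spans that × cos φ = 104741.4 m, so Δλ = 105.02 / 104741.4 × 3600 = 3.610″.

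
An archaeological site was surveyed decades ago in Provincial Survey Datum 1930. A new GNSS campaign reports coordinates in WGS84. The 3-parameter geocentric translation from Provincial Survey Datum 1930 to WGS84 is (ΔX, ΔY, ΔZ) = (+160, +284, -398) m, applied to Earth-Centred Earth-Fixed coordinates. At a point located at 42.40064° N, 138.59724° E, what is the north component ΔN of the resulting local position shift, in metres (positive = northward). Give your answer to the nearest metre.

At φ = 42.40064°, λ = 138.59724°: sin φ = 0.674311, cos φ = 0.738448, sin λ = 0.661348, cos λ = -0.750079.
ΔN = −sin φ cos λ·ΔX − sin φ sin λ·ΔY + cos φ·ΔZ = −(0.674311)(-0.750079)(160) − (0.674311)(0.661348)(284) + (0.738448)(-398) = -339.63 m.

ΔN = -340 m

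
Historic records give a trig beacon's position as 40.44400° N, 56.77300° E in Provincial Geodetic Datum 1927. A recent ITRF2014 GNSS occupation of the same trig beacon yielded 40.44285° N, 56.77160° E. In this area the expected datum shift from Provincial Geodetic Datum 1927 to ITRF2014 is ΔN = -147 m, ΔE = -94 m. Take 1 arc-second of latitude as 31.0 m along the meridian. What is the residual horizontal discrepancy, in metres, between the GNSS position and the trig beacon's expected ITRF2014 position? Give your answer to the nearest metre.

31 m

Observed coordinate differences: Δφ = -0.00115°, Δλ = -0.00140°.
Converting to metres (1° lat = 111600 m, cos φ = 0.761040): observed ΔN = -128.3 m, observed ΔE = -118.9 m.
Subtracting the expected shift leaves a residual of -128.3 − (-147) = 18.7 m north and -118.9 − (-94) = -24.9 m east.
Residual distance = √(18.7² + (-24.9)²) = 31.1 m.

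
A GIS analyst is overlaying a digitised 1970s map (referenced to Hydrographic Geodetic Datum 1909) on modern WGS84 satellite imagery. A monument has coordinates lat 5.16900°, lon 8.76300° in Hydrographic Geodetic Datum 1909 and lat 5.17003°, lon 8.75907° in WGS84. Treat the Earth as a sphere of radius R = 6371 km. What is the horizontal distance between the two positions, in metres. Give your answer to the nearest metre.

450 m

Δφ = 5.17003° − 5.16900° = +0.00103°; Δλ = 8.75907° − 8.76300° = -0.00393°.
1° along a meridian = πR/180 = 111195 m.
ΔN = Δφ × 111195 = 114.5 m; ΔE = Δλ × 111195 × cos(5.16900°) = -0.00393 × 111195 × 0.995933 = -435.2 m.
Distance = √(ΔE² + ΔN²) = √((-435.2)² + 114.5²) = 450.0 m.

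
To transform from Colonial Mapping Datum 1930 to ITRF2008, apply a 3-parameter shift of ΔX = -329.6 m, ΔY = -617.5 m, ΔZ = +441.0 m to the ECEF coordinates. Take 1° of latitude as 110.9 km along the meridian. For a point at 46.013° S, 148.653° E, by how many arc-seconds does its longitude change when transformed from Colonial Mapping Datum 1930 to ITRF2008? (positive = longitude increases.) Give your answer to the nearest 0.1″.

Δλ = 32.7″

sin φ = -0.719497, cos φ = 0.694495, sin λ = 0.520220, cos λ = -0.854032.
East component: ΔE = −sin λ·ΔX + cos λ·ΔY = −(0.520220)(-329.6) + (-0.854032)(-617.5) = 698.83 m.
1° of latitude spans 110900 m; at latitude φ, 1° of longitude spans that × cos φ = 77019.5 m, so Δλ = 698.83 / 77019.5 × 3600 = 32.664″.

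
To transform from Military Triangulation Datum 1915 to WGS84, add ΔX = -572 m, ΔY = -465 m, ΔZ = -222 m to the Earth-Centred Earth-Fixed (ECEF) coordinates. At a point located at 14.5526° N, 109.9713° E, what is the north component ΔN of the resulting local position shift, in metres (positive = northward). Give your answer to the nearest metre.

ΔN = -154 m

At φ = 14.5526°, λ = 109.9713°: sin φ = 0.251269, cos φ = 0.967917, sin λ = 0.939864, cos λ = -0.341549.
ΔN = −sin φ cos λ·ΔX − sin φ sin λ·ΔY + cos φ·ΔZ = −(0.251269)(-0.341549)(-572) − (0.251269)(0.939864)(-465) + (0.967917)(-222) = -154.15 m.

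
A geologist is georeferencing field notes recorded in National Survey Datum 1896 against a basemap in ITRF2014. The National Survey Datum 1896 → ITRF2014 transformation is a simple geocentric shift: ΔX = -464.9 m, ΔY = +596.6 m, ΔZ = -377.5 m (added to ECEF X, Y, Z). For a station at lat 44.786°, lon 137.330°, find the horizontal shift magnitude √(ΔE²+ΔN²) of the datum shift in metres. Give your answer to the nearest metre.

The local east axis at (φ, λ) is (−sin λ, cos λ, 0), so ΔE = −sin(137.330°)·(-464.9) + cos(137.330°)·596.6 = -123.56 m.
The local north axis is (−sin φ cos λ, −sin φ sin λ, cos φ), giving ΔN = -240.804 − 284.856 − 267.928 = -793.59 m.
Horizontal magnitude = √(ΔE² + ΔN²) = √((-123.56)² + (-793.59)²) = 803.15 m.

803 m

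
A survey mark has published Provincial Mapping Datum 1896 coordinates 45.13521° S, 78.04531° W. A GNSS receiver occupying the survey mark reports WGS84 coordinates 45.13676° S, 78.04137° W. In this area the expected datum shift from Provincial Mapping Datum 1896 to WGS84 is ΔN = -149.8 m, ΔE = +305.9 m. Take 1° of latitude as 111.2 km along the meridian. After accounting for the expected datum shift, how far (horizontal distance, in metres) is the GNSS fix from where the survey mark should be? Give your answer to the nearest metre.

23 m

Observed coordinate differences: Δφ = -0.00155°, Δλ = +0.00394°.
Converting to metres (1° lat = 111200 m, cos φ = 0.705436): observed ΔN = -172.4 m, observed ΔE = 309.1 m.
Subtracting the expected shift leaves a residual of -172.4 − (-149.8) = -22.6 m north and 309.1 − (305.9) = 3.2 m east.
Residual distance = √((-22.6)² + 3.2²) = 22.8 m.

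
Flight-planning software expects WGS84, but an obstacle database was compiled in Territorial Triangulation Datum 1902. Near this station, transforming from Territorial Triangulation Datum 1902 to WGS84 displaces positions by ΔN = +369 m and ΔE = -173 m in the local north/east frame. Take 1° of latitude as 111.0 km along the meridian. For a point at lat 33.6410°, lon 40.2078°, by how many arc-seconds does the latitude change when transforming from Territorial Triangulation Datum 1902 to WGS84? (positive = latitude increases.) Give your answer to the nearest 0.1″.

1° of latitude = 111.0 km, so Δφ = 369.0 / 111000 = 0.0033243° = 11.968″.

Δφ = 12.0″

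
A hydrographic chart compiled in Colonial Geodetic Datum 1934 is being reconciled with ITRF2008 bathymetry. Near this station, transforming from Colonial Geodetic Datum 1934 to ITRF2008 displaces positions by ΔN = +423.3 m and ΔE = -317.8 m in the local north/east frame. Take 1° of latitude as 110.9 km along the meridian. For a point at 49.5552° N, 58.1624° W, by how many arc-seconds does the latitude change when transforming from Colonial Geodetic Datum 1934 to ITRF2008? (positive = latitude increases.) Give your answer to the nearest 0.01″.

Δφ = 13.74″

1° of latitude = 110.9 km, so Δφ = 423.3 / 110900 = 0.0038170° = 13.741″.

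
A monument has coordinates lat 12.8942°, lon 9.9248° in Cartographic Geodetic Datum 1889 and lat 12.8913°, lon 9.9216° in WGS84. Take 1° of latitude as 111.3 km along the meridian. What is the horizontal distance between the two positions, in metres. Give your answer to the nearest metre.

Δφ = 12.8913° − 12.8942° = -0.0029°; Δλ = 9.9216° − 9.9248° = -0.0032°.
ΔN = Δφ × 111300 = -322.8 m; ΔE = Δλ × 111300 × cos(12.8942°) = -0.0032 × 111300 × 0.974784 = -347.2 m.
Distance = √(ΔE² + ΔN²) = √((-347.2)² + (-322.8)²) = 474.0 m.

474 m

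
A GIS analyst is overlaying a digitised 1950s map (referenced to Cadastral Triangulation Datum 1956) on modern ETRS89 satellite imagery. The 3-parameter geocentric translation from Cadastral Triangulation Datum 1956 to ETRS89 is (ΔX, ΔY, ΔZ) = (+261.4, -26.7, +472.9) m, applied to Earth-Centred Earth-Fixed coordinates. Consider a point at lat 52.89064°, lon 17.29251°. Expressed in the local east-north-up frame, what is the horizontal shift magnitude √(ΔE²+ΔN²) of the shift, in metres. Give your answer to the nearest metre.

139 m

The local east axis at (φ, λ) is (−sin λ, cos λ, 0), so ΔE = −sin(17.29251°)·261.4 + cos(17.29251°)·(-26.7) = -103.19 m.
The local north axis is (−sin φ cos λ, −sin φ sin λ, cos φ), giving ΔN = -199.040 + 6.329 + 285.319 = 92.61 m.
Horizontal magnitude = √(ΔE² + ΔN²) = √((-103.19)² + 92.61²) = 138.66 m.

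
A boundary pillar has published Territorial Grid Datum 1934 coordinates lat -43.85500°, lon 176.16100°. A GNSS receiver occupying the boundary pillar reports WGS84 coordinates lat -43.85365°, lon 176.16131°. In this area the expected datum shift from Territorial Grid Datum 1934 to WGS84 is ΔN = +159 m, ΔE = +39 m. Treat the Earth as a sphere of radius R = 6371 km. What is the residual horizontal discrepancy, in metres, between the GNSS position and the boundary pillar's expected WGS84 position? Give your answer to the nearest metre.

Observed coordinate differences: Δφ = +0.00135°, Δλ = +0.00031°.
Converting to metres (1° lat = 111195 m, cos φ = 0.721095): observed ΔN = 150.1 m, observed ΔE = 24.9 m.
Subtracting the expected shift leaves a residual of 150.1 − (159) = -8.9 m north and 24.9 − (39) = -14.1 m east.
Residual distance = √((-8.9)² + (-14.1)²) = 16.7 m.

17 m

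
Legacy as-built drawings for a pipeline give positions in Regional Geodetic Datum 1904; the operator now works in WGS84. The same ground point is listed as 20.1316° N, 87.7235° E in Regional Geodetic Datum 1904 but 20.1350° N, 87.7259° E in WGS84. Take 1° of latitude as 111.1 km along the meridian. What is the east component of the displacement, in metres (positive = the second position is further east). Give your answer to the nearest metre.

ΔE = 250 m

Δφ = 20.1350° − 20.1316° = +0.0034°; Δλ = 87.7259° − 87.7235° = +0.0024°.
ΔN = Δφ × 111100 = 377.7 m; ΔE = Δλ × 111100 × cos(20.1316°) = +0.0024 × 111100 × 0.938905 = 250.3 m.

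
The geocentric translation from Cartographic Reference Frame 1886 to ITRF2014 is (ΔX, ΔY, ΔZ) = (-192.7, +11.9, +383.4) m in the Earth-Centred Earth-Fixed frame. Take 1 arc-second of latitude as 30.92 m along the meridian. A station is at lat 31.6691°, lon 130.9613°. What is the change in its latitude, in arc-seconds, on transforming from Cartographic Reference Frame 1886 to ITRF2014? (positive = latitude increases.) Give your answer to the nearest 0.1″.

Δφ = 8.3″

sin φ = 0.525013, cos φ = 0.851094, sin λ = 0.755153, cos λ = -0.655549.
North component: ΔN = −sin φ cos λ·ΔX − sin φ sin λ·ΔY + cos φ·ΔZ = −(0.525013)(-0.655549)(-192.7) − (0.525013)(0.755153)(11.9) + (0.851094)(383.4) = 255.27 m.
1° of latitude spans 3600 × 30.92 = 111312 m, so Δφ = 255.27 / 111312 × 3600 = 8.256″.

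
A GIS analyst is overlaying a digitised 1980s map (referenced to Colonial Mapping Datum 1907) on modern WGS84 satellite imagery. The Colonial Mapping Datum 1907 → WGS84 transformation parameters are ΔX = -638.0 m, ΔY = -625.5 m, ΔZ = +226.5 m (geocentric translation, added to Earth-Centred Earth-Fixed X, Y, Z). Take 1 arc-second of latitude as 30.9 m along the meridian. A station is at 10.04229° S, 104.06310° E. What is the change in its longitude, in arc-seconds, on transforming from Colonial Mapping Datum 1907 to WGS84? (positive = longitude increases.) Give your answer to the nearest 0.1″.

sin φ = -0.174375, cos φ = 0.984679, sin λ = 0.970029, cos λ = -0.242990.
East component: ΔE = −sin λ·ΔX + cos λ·ΔY = −(0.970029)(-638.0) + (-0.242990)(-625.5) = 770.87 m.
1° of latitude spans 3600 × 30.90 = 111240 m; at latitude φ, 1° of longitude spans that × cos φ = 109535.7 m, so Δλ = 770.87 / 109535.7 × 3600 = 25.335″.

Δλ = 25.3″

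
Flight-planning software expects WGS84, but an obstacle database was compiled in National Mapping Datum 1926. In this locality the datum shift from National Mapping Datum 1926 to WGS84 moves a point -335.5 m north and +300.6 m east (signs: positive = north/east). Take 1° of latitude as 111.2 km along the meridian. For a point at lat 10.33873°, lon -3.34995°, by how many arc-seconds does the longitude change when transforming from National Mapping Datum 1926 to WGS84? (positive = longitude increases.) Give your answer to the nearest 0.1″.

At latitude 10.33873°, cos φ = 0.983764.
1° of longitude at this latitude = 111.2 × cos φ = 109.39 km, so Δλ = 300.6 / 109394.6 = 0.0027479° = 9.892″.

Δλ = 9.9″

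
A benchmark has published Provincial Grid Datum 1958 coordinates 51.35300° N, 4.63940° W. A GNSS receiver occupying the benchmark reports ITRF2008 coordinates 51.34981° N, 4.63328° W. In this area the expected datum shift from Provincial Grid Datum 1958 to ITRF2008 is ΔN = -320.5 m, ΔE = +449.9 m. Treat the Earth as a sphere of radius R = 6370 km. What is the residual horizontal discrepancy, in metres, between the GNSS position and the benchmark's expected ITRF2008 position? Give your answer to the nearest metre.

Observed coordinate differences: Δφ = -0.00319°, Δλ = +0.00612°.
Converting to metres (1° lat = 111177 m, cos φ = 0.624520): observed ΔN = -354.7 m, observed ΔE = 424.9 m.
Subtracting the expected shift leaves a residual of -354.7 − (-320.5) = -34.2 m north and 424.9 − (449.9) = -25.0 m east.
Residual distance = √((-34.2)² + (-25.0)²) = 42.3 m.

42 m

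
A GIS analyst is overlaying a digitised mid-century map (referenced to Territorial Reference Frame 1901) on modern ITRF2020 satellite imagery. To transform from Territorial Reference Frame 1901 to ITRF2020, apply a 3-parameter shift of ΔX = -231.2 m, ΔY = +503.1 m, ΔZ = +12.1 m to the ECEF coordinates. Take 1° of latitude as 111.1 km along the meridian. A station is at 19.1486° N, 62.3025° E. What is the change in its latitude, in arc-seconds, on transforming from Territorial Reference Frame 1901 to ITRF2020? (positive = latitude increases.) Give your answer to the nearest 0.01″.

sin φ = 0.328019, cos φ = 0.944671, sin λ = 0.885414, cos λ = 0.464803.
North component: ΔN = −sin φ cos λ·ΔX − sin φ sin λ·ΔY + cos φ·ΔZ = −(0.328019)(0.464803)(-231.2) − (0.328019)(0.885414)(503.1) + (0.944671)(12.1) = -99.44 m.
1° of latitude spans 111100 m, so Δφ = -99.44 / 111100 × 3600 = -3.222″.

Δφ = -3.22″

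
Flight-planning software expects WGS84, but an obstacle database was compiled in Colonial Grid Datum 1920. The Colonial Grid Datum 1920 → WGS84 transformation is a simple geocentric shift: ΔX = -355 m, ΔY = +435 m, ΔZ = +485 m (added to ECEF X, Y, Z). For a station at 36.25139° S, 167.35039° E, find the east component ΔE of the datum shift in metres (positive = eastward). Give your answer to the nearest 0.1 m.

ΔE = -346.7 m

At φ = -36.25139°, λ = 167.35039°: sin φ = -0.591329, cos φ = 0.806430, sin λ = 0.218988, cos λ = -0.975728.
ΔE = −sin λ·ΔX + cos λ·ΔY = −(0.218988)·(-355) + (-0.975728)·(435) = -346.70 m.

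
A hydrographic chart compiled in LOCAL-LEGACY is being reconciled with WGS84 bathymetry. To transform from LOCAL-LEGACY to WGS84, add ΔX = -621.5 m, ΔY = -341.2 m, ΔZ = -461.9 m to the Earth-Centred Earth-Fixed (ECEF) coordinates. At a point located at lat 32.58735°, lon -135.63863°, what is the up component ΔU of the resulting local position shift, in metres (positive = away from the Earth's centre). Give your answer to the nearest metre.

At φ = 32.58735°, λ = -135.63863°: sin φ = 0.538585, cos φ = 0.842571, sin λ = -0.699181, cos λ = -0.714944.
ΔU = cos φ cos λ·ΔX + cos φ sin λ·ΔY + sin φ·ΔZ = (0.842571)(-0.714944)(-621.5) + (0.842571)(-0.699181)(-341.2) + (0.538585)(-461.9) = 326.62 m.

ΔU = 327 m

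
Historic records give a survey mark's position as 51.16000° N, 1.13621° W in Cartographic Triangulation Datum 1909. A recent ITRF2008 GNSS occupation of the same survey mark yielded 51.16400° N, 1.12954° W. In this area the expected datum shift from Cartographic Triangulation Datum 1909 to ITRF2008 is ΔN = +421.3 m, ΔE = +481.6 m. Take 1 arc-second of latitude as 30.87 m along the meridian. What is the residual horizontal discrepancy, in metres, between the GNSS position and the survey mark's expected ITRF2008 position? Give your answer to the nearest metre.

Observed coordinate differences: Δφ = +0.00400°, Δλ = +0.00667°.
Converting to metres (1° lat = 111132 m, cos φ = 0.627148): observed ΔN = 444.5 m, observed ΔE = 464.9 m.
Subtracting the expected shift leaves a residual of 444.5 − (421.3) = 23.2 m north and 464.9 − (481.6) = -16.7 m east.
Residual distance = √(23.2² + (-16.7)²) = 28.6 m.

29 m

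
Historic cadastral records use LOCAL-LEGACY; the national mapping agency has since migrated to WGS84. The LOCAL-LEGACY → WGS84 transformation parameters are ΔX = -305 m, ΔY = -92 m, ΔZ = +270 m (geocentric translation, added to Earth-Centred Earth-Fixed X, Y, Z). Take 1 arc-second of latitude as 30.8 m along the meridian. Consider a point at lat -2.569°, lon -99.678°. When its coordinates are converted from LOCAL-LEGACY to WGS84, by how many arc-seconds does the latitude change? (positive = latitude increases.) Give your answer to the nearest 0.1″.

sin φ = -0.044822, cos φ = 0.998995, sin λ = -0.985768, cos λ = -0.168111.
North component: ΔN = −sin φ cos λ·ΔX − sin φ sin λ·ΔY + cos φ·ΔZ = −(-0.044822)(-0.168111)(-305) − (-0.044822)(-0.985768)(-92) + (0.998995)(270) = 276.09 m.
1° of latitude spans 3600 × 30.80 = 110880 m, so Δφ = 276.09 / 110880 × 3600 = 8.964″.

Δφ = 9.0″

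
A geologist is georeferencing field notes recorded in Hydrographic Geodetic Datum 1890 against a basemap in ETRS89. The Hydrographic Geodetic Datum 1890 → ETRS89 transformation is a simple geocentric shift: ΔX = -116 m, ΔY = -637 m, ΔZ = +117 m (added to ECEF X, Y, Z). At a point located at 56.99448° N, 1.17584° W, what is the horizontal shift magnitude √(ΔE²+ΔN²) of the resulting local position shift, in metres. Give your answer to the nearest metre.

657 m

The local east axis at (φ, λ) is (−sin λ, cos λ, 0), so ΔE = −sin(-1.17584°)·(-116) + cos(-1.17584°)·(-637) = -639.25 m.
The local north axis is (−sin φ cos λ, −sin φ sin λ, cos φ), giving ΔN = 97.259 − 10.962 + 63.732 = 150.03 m.
Horizontal magnitude = √(ΔE² + ΔN²) = √((-639.25)² + 150.03²) = 656.62 m.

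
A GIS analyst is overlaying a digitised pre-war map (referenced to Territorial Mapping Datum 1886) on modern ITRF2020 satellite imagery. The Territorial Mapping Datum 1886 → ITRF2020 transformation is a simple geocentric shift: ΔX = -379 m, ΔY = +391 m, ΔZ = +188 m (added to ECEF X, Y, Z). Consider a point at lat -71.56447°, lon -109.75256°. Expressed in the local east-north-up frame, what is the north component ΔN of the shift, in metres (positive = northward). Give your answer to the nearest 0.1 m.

The local north axis is (−sin φ cos λ, −sin φ sin λ, cos φ), giving ΔN = 121.513 − 349.109 + 59.453 = -168.14 m.

ΔN = -168.1 m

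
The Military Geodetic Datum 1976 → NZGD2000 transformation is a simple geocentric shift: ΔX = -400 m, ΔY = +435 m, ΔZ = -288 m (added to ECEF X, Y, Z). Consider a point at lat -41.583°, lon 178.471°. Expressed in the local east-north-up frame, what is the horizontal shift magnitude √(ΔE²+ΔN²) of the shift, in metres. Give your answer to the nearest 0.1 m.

428.1 m

At φ = -41.583°, λ = 178.471°: sin φ = -0.663704, cos φ = 0.747995, sin λ = 0.026683, cos λ = -0.999644.
ΔE = −sin λ·ΔX + cos λ·ΔY = −(0.026683)·(-400) + (-0.999644)·(435) = -424.17 m.
ΔN = −sin φ cos λ·ΔX − sin φ sin λ·ΔY + cos φ·ΔZ = −(-0.663704)(-0.999644)(-400) − (-0.663704)(0.026683)(435) + (0.747995)(-288) = 57.67 m.
Horizontal magnitude = √(ΔE² + ΔN²) = √((-424.17)² + 57.67²) = 428.07 m.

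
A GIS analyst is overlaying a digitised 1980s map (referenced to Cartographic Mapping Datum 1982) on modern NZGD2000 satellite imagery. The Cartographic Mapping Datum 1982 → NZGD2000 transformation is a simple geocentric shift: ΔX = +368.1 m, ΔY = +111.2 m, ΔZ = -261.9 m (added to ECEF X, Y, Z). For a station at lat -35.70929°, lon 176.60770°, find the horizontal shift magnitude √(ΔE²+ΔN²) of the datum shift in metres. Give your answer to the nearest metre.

The local east axis at (φ, λ) is (−sin λ, cos λ, 0), so ΔE = −sin(176.60770°)·368.1 + cos(176.60770°)·111.2 = -132.79 m.
The local north axis is (−sin φ cos λ, −sin φ sin λ, cos φ), giving ΔN = -214.474 + 3.841 − 212.660 = -423.29 m.
Horizontal magnitude = √(ΔE² + ΔN²) = √((-132.79)² + (-423.29)²) = 443.63 m.

444 m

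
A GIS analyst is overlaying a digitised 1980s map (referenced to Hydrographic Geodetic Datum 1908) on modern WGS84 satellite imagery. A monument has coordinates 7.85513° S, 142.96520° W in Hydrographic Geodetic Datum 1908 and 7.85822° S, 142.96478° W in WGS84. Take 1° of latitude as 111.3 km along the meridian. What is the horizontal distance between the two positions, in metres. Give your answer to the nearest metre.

Δφ = -7.85822° − -7.85513° = -0.00309°; Δλ = -142.96478° − -142.96520° = +0.00042°.
ΔN = Δφ × 111300 = -343.9 m; ΔE = Δλ × 111300 × cos(-7.85513°) = +0.00042 × 111300 × 0.990617 = 46.3 m.
Distance = √(ΔE² + ΔN²) = √(46.3² + (-343.9)²) = 347.0 m.

347 m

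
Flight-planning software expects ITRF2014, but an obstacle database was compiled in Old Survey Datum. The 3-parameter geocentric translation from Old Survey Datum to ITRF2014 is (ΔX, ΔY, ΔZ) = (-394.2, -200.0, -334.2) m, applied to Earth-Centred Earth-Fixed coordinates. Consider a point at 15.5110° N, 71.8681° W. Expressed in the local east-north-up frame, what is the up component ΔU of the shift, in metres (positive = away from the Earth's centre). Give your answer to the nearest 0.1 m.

At φ = 15.5110°, λ = -71.8681°: sin φ = 0.267423, cos φ = 0.963579, sin λ = -0.950343, cos λ = 0.311206.
ΔU = cos φ cos λ·ΔX + cos φ sin λ·ΔY + sin φ·ΔZ = (0.963579)(0.311206)(-394.2) + (0.963579)(-0.950343)(-200.0) + (0.267423)(-334.2) = -24.44 m.

ΔU = -24.4 m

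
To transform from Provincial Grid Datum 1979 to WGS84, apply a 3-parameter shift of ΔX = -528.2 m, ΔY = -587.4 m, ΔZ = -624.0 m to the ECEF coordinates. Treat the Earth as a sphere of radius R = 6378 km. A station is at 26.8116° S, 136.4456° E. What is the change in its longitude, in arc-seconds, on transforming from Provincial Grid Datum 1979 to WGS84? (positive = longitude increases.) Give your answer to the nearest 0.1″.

Δλ = 28.6″

sin φ = -0.451058, cos φ = 0.892495, sin λ = 0.689043, cos λ = -0.724720.
East component: ΔE = −sin λ·ΔX + cos λ·ΔY = −(0.689043)(-528.2) + (-0.724720)(-587.4) = 789.65 m.
1° of latitude spans πR/180 = 111317 m; at latitude φ, 1° of longitude spans that × cos φ = 99349.9 m, so Δλ = 789.65 / 99349.9 × 3600 = 28.614″.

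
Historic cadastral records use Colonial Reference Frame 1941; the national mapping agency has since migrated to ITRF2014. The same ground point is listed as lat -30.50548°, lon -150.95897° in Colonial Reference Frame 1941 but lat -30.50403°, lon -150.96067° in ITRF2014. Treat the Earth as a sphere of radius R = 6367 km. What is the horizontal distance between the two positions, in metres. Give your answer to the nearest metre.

Δφ = -30.50403° − -30.50548° = +0.00145°; Δλ = -150.96067° − -150.95897° = -0.00170°.
1° along a meridian = πR/180 = 111125 m.
ΔN = Δφ × 111125 = 161.1 m; ΔE = Δλ × 111125 × cos(-30.50548°) = -0.00170 × 111125 × 0.861581 = -162.8 m.
Distance = √(ΔE² + ΔN²) = √((-162.8)² + 161.1²) = 229.0 m.

229 m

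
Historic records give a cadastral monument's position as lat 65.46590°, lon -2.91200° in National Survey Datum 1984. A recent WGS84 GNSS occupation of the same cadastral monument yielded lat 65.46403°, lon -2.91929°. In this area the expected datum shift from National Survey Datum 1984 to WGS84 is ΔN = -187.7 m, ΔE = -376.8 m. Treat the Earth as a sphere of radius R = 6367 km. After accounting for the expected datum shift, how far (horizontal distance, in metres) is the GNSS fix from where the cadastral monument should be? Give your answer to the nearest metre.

45 m

Observed coordinate differences: Δφ = -0.00187°, Δλ = -0.00729°.
Converting to metres (1° lat = 111125 m, cos φ = 0.415235): observed ΔN = -207.8 m, observed ΔE = -336.4 m.
Subtracting the expected shift leaves a residual of -207.8 − (-187.7) = -20.1 m north and -336.4 − (-376.8) = 40.4 m east.
Residual distance = √((-20.1)² + 40.4²) = 45.1 m.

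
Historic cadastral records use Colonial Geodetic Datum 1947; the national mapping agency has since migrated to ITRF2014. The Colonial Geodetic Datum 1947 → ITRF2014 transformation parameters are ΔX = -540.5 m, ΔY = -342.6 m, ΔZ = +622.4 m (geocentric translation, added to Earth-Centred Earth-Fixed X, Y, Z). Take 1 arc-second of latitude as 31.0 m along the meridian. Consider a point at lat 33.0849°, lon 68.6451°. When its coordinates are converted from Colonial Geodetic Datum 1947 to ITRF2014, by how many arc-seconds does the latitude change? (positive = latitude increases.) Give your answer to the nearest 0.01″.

Δφ = 25.91″

sin φ = 0.545881, cos φ = 0.837863, sin λ = 0.931343, cos λ = 0.364144.
North component: ΔN = −sin φ cos λ·ΔX − sin φ sin λ·ΔY + cos φ·ΔZ = −(0.545881)(0.364144)(-540.5) − (0.545881)(0.931343)(-342.6) + (0.837863)(622.4) = 803.10 m.
1° of latitude spans 3600 × 31.00 = 111600 m, so Δφ = 803.10 / 111600 × 3600 = 25.907″.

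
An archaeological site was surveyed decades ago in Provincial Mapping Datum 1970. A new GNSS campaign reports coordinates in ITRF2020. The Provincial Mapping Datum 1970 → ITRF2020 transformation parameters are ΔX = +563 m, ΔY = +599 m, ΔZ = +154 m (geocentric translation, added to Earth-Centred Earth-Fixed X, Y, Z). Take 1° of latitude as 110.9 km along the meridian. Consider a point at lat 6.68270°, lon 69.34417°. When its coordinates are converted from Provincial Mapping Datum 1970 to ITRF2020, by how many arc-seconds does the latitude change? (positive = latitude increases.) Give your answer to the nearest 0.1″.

sin φ = 0.116371, cos φ = 0.993206, sin λ = 0.935716, cos λ = 0.352754.
North component: ΔN = −sin φ cos λ·ΔX − sin φ sin λ·ΔY + cos φ·ΔZ = −(0.116371)(0.352754)(563) − (0.116371)(0.935716)(599) + (0.993206)(154) = 64.62 m.
1° of latitude spans 110900 m, so Δφ = 64.62 / 110900 × 3600 = 2.098″.

Δφ = 2.1″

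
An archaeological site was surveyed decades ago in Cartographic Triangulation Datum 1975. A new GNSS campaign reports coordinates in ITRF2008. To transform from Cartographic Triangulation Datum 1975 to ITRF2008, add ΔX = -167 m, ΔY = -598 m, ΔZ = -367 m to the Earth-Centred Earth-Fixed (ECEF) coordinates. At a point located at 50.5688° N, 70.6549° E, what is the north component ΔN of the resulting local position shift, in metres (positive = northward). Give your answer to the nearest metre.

ΔN = 245 m

At φ = 50.5688°, λ = 70.6549°: sin φ = 0.772388, cos φ = 0.635151, sin λ = 0.943540, cos λ = 0.331257.
ΔN = −sin φ cos λ·ΔX − sin φ sin λ·ΔY + cos φ·ΔZ = −(0.772388)(0.331257)(-167) − (0.772388)(0.943540)(-598) + (0.635151)(-367) = 245.44 m.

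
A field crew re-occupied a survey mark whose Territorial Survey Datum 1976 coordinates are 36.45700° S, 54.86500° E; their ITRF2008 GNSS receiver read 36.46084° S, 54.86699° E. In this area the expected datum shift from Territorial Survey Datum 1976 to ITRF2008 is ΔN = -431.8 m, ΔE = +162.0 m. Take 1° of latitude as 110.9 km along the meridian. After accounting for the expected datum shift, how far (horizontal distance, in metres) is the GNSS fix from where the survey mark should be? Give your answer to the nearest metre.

Observed coordinate differences: Δφ = -0.00384°, Δλ = +0.00199°.
Converting to metres (1° lat = 110900 m, cos φ = 0.804303): observed ΔN = -425.9 m, observed ΔE = 177.5 m.
Subtracting the expected shift leaves a residual of -425.9 − (-431.8) = 5.9 m north and 177.5 − (162.0) = 15.5 m east.
Residual distance = √(5.9² + 15.5²) = 16.6 m.

17 m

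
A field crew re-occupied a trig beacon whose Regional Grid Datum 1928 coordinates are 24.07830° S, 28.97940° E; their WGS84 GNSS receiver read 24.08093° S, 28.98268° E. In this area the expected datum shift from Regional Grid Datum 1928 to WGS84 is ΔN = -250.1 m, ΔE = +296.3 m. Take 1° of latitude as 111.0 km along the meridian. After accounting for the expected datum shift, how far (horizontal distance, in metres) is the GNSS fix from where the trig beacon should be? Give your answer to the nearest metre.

55 m

Observed coordinate differences: Δφ = -0.00263°, Δλ = +0.00328°.
Converting to metres (1° lat = 111000 m, cos φ = 0.912989): observed ΔN = -291.9 m, observed ΔE = 332.4 m.
Subtracting the expected shift leaves a residual of -291.9 − (-250.1) = -41.8 m north and 332.4 − (296.3) = 36.1 m east.
Residual distance = √((-41.8)² + 36.1²) = 55.3 m.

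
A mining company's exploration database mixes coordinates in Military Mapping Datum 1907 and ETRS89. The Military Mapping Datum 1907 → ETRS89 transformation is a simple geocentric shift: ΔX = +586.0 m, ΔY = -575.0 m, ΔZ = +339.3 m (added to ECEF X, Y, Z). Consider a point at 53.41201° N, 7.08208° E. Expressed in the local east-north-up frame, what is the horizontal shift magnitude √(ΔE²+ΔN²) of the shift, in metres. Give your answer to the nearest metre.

676 m

The local east axis at (φ, λ) is (−sin λ, cos λ, 0), so ΔE = −sin(7.08208°)·586.0 + cos(7.08208°)·(-575.0) = -642.86 m.
The local north axis is (−sin φ cos λ, −sin φ sin λ, cos φ), giving ΔN = -466.934 + 56.923 + 202.242 = -207.77 m.
Horizontal magnitude = √(ΔE² + ΔN²) = √((-642.86)² + (-207.77)²) = 675.60 m.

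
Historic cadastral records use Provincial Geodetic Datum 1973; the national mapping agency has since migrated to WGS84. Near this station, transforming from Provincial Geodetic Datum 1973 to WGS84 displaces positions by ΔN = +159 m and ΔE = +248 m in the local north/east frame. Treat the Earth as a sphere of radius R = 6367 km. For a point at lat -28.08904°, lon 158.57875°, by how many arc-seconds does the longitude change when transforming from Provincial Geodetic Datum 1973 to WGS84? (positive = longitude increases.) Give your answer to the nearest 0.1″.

Δλ = 9.1″

At latitude -28.08904°, cos φ = 0.882217.
One radian of longitude at latitude φ spans R cos φ, so Δλ = ΔE / (R cos φ) = 248.0 / (6367000 × 0.882217) = 4.4151e-05 rad = 9.107″.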